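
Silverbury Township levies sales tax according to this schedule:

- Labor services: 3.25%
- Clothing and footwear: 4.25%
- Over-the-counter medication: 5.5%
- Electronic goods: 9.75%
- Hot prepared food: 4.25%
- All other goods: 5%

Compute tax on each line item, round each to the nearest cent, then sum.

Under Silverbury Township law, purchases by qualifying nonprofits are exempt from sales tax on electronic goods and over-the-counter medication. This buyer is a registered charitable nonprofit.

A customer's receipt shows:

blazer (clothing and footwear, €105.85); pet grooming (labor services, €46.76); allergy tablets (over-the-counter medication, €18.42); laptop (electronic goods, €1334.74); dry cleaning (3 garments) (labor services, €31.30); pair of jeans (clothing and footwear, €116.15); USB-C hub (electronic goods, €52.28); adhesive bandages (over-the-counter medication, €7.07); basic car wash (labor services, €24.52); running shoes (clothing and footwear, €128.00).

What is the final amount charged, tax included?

€1883.31

Blazer €105.85: clothing and footwear → 4.25% → €4.50
Pet grooming €46.76: labor services → 3.25% → €1.52
Allergy tablets €18.42: over-the-counter medication, buyer-exempt → 0% → €0.00
Laptop €1334.74: electronic goods, buyer-exempt → 0% → €0.00
Dry cleaning (3 garments) €31.30: labor services → 3.25% → €1.02
Pair of jeans €116.15: clothing and footwear → 4.25% → €4.94
USB-C hub €52.28: electronic goods, buyer-exempt → 0% → €0.00
Adhesive bandages €7.07: over-the-counter medication, buyer-exempt → 0% → €0.00
Basic car wash €24.52: labor services → 3.25% → €0.80
Running shoes €128.00: clothing and footwear → 4.25% → €5.44
Subtotal = €1865.09; tax = €18.22; total due = €1883.31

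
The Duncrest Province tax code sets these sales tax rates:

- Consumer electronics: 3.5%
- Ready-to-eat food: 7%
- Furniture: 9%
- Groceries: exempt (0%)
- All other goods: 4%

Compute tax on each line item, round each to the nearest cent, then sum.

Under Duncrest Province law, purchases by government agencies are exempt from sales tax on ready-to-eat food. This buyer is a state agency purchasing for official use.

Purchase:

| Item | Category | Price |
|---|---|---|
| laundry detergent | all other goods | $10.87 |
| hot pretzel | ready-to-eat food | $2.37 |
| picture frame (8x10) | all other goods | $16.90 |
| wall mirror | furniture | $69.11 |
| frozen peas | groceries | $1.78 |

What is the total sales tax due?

Laundry detergent $10.87: all other goods → 4% → $0.43
Hot pretzel $2.37: ready-to-eat food, buyer-exempt → 0% → $0.00
Picture frame (8x10) $16.90: all other goods → 4% → $0.68
Wall mirror $69.11: furniture → 9% → $6.22
Frozen peas $1.78: groceries → 0% → $0.00
Total tax = $0.43 + $0.68 + $6.22 = $7.33

$7.33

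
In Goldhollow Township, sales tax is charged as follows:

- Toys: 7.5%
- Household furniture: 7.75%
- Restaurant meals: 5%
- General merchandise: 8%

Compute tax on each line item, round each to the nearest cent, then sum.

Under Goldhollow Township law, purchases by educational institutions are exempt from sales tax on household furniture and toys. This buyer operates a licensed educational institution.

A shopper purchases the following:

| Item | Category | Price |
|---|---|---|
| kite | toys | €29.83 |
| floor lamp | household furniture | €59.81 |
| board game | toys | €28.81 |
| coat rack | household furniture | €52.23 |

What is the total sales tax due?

Kite €29.83: toys, buyer-exempt → 0% → €0.00
Floor lamp €59.81: household furniture, buyer-exempt → 0% → €0.00
Board game €28.81: toys, buyer-exempt → 0% → €0.00
Coat rack €52.23: household furniture, buyer-exempt → 0% → €0.00
Total tax = €0.00

€0.00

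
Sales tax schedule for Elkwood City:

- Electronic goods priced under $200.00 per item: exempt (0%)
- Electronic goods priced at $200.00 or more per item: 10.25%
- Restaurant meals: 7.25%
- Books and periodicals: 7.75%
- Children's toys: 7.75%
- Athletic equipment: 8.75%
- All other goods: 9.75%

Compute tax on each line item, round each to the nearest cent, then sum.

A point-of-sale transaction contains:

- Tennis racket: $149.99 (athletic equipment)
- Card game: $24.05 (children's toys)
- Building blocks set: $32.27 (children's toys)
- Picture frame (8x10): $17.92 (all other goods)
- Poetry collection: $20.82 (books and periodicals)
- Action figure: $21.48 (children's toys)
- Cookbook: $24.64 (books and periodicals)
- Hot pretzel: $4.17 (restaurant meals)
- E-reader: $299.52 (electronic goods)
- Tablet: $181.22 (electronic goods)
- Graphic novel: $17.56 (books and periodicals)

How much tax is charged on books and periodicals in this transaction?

Poetry collection $20.82: books and periodicals → 7.75% → $1.61
Cookbook $24.64: books and periodicals → 7.75% → $1.91
Graphic novel $17.56: books and periodicals → 7.75% → $1.36
Tax on books and periodicals = $1.61 + $1.91 + $1.36 = $4.88

$4.88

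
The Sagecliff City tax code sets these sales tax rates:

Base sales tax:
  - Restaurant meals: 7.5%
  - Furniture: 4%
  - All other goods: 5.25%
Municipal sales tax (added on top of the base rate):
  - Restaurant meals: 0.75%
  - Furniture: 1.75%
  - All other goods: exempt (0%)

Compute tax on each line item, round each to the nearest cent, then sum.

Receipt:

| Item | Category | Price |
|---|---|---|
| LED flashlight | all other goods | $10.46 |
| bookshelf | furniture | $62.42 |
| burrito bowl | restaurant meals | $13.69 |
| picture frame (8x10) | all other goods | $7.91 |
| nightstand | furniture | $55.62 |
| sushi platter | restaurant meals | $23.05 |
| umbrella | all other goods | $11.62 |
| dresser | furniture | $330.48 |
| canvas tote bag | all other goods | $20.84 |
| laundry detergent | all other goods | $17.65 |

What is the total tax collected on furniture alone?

$25.79

Bookshelf $62.42: furniture → 4% + 1.75% municipal = 5.75% → $3.59
Nightstand $55.62: furniture → 4% + 1.75% municipal = 5.75% → $3.20
Dresser $330.48: furniture → 4% + 1.75% municipal = 5.75% → $19.00
Tax on furniture = $3.59 + $3.20 + $19.00 = $25.79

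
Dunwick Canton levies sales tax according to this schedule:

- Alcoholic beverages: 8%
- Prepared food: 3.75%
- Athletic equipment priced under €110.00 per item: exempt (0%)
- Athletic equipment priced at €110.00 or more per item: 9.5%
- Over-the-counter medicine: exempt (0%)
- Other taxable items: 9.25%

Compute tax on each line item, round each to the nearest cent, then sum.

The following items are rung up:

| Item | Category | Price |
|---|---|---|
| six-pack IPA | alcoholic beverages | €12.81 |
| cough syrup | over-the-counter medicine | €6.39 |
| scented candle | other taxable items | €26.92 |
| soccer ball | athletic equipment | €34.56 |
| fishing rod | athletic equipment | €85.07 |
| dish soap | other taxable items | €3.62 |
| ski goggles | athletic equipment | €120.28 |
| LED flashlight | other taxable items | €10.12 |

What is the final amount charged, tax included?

Six-pack IPA €12.81: alcoholic beverages → 8% → €1.02
Cough syrup €6.39: over-the-counter medicine → 0% → €0.00
Scented candle €26.92: other taxable items → 9.25% → €2.49
Soccer ball €34.56: athletic equipment, under €110.00 → 0% → €0.00
Fishing rod €85.07: athletic equipment, under €110.00 → 0% → €0.00
Dish soap €3.62: other taxable items → 9.25% → €0.33
Ski goggles €120.28: athletic equipment, €110.00 or more → 9.5% → €11.43
LED flashlight €10.12: other taxable items → 9.25% → €0.94
Subtotal = €299.77; tax = €16.21; total due = €315.98

€315.98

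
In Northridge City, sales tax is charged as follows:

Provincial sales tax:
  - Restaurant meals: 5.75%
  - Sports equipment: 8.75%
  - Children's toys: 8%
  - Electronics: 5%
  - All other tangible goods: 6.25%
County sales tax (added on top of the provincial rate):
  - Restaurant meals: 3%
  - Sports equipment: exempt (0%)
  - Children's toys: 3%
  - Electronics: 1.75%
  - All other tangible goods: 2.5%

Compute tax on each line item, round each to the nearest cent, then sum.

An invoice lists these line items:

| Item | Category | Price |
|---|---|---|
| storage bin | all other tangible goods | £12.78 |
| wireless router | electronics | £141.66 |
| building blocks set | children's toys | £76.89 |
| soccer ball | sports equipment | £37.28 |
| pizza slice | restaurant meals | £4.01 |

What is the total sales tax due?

£22.75

Storage bin £12.78: all other tangible goods → 6.25% + 2.5% county = 8.75% → £1.12
Wireless router £141.66: electronics → 5% + 1.75% county = 6.75% → £9.56
Building blocks set £76.89: children's toys → 8% + 3% county = 11% → £8.46
Soccer ball £37.28: sports equipment → 8.75% + 0% county = 8.75% → £3.26
Pizza slice £4.01: restaurant meals → 5.75% + 3% county = 8.75% → £0.35
Total tax = £1.12 + £9.56 + £8.46 + £3.26 + £0.35 = £22.75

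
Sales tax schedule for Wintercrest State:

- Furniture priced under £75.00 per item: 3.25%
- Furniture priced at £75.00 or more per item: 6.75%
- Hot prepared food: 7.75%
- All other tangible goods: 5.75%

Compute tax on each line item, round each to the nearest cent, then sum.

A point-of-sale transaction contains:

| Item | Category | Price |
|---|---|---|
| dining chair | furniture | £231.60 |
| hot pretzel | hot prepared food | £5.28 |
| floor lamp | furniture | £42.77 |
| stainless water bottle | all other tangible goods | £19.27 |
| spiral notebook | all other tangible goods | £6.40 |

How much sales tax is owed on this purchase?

Dining chair £231.60: furniture, £75.00 or more → 6.75% → £15.63
Hot pretzel £5.28: hot prepared food → 7.75% → £0.41
Floor lamp £42.77: furniture, under £75.00 → 3.25% → £1.39
Stainless water bottle £19.27: all other tangible goods → 5.75% → £1.11
Spiral notebook £6.40: all other tangible goods → 5.75% → £0.37
Total tax = £15.63 + £0.41 + £1.39 + £1.11 + £0.37 = £18.91

£18.91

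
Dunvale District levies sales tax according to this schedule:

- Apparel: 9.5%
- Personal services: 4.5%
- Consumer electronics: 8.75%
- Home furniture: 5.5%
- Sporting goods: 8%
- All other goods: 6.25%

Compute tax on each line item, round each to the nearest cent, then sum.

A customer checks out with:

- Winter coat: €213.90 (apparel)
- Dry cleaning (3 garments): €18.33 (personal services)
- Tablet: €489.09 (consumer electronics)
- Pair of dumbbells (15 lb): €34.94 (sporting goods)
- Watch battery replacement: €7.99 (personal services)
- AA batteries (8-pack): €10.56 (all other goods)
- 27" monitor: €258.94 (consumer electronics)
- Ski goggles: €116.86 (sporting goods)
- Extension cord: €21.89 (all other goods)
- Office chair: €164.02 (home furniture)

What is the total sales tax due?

€110.16

Winter coat €213.90: apparel → 9.5% → €20.32
Dry cleaning (3 garments) €18.33: personal services → 4.5% → €0.82
Tablet €489.09: consumer electronics → 8.75% → €42.80
Pair of dumbbells (15 lb) €34.94: sporting goods → 8% → €2.80
Watch battery replacement €7.99: personal services → 4.5% → €0.36
AA batteries (8-pack) €10.56: all other goods → 6.25% → €0.66
27" monitor €258.94: consumer electronics → 8.75% → €22.66
Ski goggles €116.86: sporting goods → 8% → €9.35
Extension cord €21.89: all other goods → 6.25% → €1.37
Office chair €164.02: home furniture → 5.5% → €9.02
Total tax = €20.32 + €0.82 + €42.80 + €2.80 + €0.36 + €0.66 + €22.66 + €9.35 + €1.37 + €9.02 = €110.16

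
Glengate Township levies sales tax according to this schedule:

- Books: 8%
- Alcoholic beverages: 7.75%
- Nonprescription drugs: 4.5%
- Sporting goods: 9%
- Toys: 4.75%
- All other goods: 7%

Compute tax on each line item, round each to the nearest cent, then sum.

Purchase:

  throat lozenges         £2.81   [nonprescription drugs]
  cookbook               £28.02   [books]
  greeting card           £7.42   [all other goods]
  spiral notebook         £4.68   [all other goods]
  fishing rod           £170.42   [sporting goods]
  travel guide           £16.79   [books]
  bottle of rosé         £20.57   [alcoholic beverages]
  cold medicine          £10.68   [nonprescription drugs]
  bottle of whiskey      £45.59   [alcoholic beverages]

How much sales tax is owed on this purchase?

Throat lozenges £2.81: nonprescription drugs → 4.5% → £0.13
Cookbook £28.02: books → 8% → £2.24
Greeting card £7.42: all other goods → 7% → £0.52
Spiral notebook £4.68: all other goods → 7% → £0.33
Fishing rod £170.42: sporting goods → 9% → £15.34
Travel guide £16.79: books → 8% → £1.34
Bottle of rosé £20.57: alcoholic beverages → 7.75% → £1.59
Cold medicine £10.68: nonprescription drugs → 4.5% → £0.48
Bottle of whiskey £45.59: alcoholic beverages → 7.75% → £3.53
Total tax = £0.13 + £2.24 + £0.52 + £0.33 + £15.34 + £1.34 + £1.59 + £0.48 + £3.53 = £25.50

£25.50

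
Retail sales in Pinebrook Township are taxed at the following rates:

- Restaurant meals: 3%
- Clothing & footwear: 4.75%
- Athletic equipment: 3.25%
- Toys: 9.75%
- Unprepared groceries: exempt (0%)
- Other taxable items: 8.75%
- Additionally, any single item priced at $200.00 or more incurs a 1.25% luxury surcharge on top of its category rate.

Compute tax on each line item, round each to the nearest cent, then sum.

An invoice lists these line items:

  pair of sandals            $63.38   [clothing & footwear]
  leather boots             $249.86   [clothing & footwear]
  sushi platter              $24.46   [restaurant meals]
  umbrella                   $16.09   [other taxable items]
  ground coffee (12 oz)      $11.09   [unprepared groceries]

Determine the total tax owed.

$20.14

Pair of sandals $63.38: clothing & footwear → 4.75% → $3.01
Leather boots $249.86: clothing & footwear → 4.75% + 1.25% surcharge = 6% → $14.99
Sushi platter $24.46: restaurant meals → 3% → $0.73
Umbrella $16.09: other taxable items → 8.75% → $1.41
Ground coffee (12 oz) $11.09: unprepared groceries → 0% → $0.00
Total tax = $3.01 + $14.99 + $0.73 + $1.41 = $20.14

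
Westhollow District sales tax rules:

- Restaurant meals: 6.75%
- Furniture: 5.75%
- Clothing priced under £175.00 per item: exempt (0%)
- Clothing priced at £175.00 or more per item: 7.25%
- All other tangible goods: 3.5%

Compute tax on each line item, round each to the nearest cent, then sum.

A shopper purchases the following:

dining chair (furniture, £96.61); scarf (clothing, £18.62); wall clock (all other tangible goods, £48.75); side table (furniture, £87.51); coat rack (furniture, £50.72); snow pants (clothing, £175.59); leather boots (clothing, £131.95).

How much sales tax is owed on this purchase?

£27.95

Dining chair £96.61: furniture → 5.75% → £5.56
Scarf £18.62: clothing, under £175.00 → 0% → £0.00
Wall clock £48.75: all other tangible goods → 3.5% → £1.71
Side table £87.51: furniture → 5.75% → £5.03
Coat rack £50.72: furniture → 5.75% → £2.92
Snow pants £175.59: clothing, £175.00 or more → 7.25% → £12.73
Leather boots £131.95: clothing, under £175.00 → 0% → £0.00
Total tax = £5.56 + £1.71 + £5.03 + £2.92 + £12.73 = £27.95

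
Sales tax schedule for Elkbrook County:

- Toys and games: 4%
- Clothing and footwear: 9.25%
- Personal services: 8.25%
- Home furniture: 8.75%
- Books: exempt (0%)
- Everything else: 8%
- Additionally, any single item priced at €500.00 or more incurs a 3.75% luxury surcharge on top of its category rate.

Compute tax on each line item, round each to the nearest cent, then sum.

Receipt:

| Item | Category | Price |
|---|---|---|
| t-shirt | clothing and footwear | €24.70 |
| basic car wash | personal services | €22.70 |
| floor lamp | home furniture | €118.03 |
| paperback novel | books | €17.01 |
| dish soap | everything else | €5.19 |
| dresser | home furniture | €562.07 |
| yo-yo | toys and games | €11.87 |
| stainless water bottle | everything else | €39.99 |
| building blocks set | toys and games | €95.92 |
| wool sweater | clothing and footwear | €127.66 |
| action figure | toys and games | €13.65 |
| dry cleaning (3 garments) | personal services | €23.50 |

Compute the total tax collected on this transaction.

€106.97

T-shirt €24.70: clothing and footwear → 9.25% → €2.28
Basic car wash €22.70: personal services → 8.25% → €1.87
Floor lamp €118.03: home furniture → 8.75% → €10.33
Paperback novel €17.01: books → 0% → €0.00
Dish soap €5.19: everything else → 8% → €0.42
Dresser €562.07: home furniture → 8.75% + 3.75% surcharge = 12.5% → €70.26
Yo-yo €11.87: toys and games → 4% → €0.47
Stainless water bottle €39.99: everything else → 8% → €3.20
Building blocks set €95.92: toys and games → 4% → €3.84
Wool sweater €127.66: clothing and footwear → 9.25% → €11.81
Action figure €13.65: toys and games → 4% → €0.55
Dry cleaning (3 garments) €23.50: personal services → 8.25% → €1.94
Total tax = €2.28 + €1.87 + €10.33 + €0.42 + €70.26 + €0.47 + €3.20 + €3.84 + €11.81 + €0.55 + €1.94 = €106.97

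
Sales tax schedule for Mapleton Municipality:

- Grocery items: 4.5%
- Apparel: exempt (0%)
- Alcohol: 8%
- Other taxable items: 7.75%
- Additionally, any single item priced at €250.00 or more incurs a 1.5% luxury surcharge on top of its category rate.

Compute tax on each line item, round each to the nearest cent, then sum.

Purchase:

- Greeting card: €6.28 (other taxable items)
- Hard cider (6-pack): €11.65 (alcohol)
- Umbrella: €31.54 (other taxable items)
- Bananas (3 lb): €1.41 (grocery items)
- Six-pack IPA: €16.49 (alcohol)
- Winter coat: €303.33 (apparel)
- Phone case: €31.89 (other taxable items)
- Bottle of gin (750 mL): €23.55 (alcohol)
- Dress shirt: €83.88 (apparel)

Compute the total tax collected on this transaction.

€14.14

Greeting card €6.28: other taxable items → 7.75% → €0.49
Hard cider (6-pack) €11.65: alcohol → 8% → €0.93
Umbrella €31.54: other taxable items → 7.75% → €2.44
Bananas (3 lb) €1.41: grocery items → 4.5% → €0.06
Six-pack IPA €16.49: alcohol → 8% → €1.32
Winter coat €303.33: apparel → 0% + 1.5% surcharge = 1.5% → €4.55
Phone case €31.89: other taxable items → 7.75% → €2.47
Bottle of gin (750 mL) €23.55: alcohol → 8% → €1.88
Dress shirt €83.88: apparel → 0% → €0.00
Total tax = €0.49 + €0.93 + €2.44 + €0.06 + €1.32 + €4.55 + €2.47 + €1.88 = €14.14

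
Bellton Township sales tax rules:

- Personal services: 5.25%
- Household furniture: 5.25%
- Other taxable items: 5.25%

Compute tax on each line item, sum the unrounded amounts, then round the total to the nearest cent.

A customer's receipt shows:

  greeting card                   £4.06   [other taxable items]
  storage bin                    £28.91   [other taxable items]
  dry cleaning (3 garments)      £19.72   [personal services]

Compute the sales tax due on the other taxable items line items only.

£1.73

Greeting card £4.06: other taxable items → 5.25% → £0.21315
Storage bin £28.91: other taxable items → 5.25% → £1.517775
Tax on other taxable items: unrounded sum = £1.730925 → £1.73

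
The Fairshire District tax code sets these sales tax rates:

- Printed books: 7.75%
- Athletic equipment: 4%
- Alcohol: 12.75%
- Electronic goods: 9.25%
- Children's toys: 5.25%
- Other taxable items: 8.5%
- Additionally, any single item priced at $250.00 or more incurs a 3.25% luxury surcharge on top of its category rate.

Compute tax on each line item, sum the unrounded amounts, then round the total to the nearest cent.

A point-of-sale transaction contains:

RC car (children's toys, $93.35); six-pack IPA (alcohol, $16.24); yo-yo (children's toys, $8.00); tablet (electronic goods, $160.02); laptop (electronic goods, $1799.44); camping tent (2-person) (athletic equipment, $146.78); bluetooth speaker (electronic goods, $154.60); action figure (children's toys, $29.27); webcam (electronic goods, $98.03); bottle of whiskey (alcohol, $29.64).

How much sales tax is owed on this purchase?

$281.68

RC car $93.35: children's toys → 5.25% → $4.900875
Six-pack IPA $16.24: alcohol → 12.75% → $2.0706
Yo-yo $8.00: children's toys → 5.25% → $0.42
Tablet $160.02: electronic goods → 9.25% → $14.80185
Laptop $1799.44: electronic goods → 9.25% + 3.25% surcharge = 12.5% → $224.93
Camping tent (2-person) $146.78: athletic equipment → 4% → $5.8712
Bluetooth speaker $154.60: electronic goods → 9.25% → $14.3005
Action figure $29.27: children's toys → 5.25% → $1.536675
Webcam $98.03: electronic goods → 9.25% → $9.067775
Bottle of whiskey $29.64: alcohol → 12.75% → $3.7791
Unrounded tax sum = $281.678575 → $281.68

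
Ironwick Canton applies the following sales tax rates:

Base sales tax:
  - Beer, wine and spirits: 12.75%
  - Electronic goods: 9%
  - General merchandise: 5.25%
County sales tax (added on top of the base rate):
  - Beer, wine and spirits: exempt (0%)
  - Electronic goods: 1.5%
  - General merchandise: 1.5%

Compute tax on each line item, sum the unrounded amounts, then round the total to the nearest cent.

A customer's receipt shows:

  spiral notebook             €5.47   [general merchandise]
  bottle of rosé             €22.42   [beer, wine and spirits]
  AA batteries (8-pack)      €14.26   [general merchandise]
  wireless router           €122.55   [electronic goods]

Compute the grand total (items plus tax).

€181.76

Spiral notebook €5.47: general merchandise → 5.25% + 1.5% county = 6.75% → €0.369225
Bottle of rosé €22.42: beer, wine and spirits → 12.75% + 0% county = 12.75% → €2.85855
AA batteries (8-pack) €14.26: general merchandise → 5.25% + 1.5% county = 6.75% → €0.96255
Wireless router €122.55: electronic goods → 9% + 1.5% county = 10.5% → €12.86775
Subtotal = €164.70; unrounded tax = €17.058075 → €17.06; total due = €181.76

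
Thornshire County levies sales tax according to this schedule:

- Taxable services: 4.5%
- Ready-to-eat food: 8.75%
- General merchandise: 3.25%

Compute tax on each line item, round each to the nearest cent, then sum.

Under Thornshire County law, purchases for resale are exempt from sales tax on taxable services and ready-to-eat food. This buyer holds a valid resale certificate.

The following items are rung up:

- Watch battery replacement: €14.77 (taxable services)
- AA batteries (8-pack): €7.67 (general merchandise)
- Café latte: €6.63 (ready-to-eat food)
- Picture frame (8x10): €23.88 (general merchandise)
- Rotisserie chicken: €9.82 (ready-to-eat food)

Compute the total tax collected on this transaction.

€1.03

Watch battery replacement €14.77: taxable services, buyer-exempt → 0% → €0.00
AA batteries (8-pack) €7.67: general merchandise → 3.25% → €0.25
Café latte €6.63: ready-to-eat food, buyer-exempt → 0% → €0.00
Picture frame (8x10) €23.88: general merchandise → 3.25% → €0.78
Rotisserie chicken €9.82: ready-to-eat food, buyer-exempt → 0% → €0.00
Total tax = €0.25 + €0.78 = €1.03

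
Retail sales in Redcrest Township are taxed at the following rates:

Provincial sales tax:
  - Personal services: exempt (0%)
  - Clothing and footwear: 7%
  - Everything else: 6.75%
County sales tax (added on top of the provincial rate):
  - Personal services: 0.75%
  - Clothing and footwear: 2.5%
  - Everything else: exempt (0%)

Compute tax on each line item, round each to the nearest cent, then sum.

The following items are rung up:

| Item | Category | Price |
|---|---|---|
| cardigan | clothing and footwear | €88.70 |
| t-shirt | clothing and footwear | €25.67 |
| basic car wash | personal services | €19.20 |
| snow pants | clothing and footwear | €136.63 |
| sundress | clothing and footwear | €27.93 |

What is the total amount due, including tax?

€324.77

Cardigan €88.70: clothing and footwear → 7% + 2.5% county = 9.5% → €8.43
T-shirt €25.67: clothing and footwear → 7% + 2.5% county = 9.5% → €2.44
Basic car wash €19.20: personal services → 0% + 0.75% county = 0.75% → €0.14
Snow pants €136.63: clothing and footwear → 7% + 2.5% county = 9.5% → €12.98
Sundress €27.93: clothing and footwear → 7% + 2.5% county = 9.5% → €2.65
Subtotal = €298.13; tax = €26.64; total due = €324.77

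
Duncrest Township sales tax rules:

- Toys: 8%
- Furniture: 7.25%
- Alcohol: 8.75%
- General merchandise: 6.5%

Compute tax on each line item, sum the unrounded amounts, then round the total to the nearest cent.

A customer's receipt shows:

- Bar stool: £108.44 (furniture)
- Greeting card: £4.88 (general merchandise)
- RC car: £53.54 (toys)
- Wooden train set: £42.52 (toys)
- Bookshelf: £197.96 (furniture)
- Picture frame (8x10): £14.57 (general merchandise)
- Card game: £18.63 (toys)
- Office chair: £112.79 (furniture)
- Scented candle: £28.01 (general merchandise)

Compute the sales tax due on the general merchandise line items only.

£3.08

Greeting card £4.88: general merchandise → 6.5% → £0.3172
Picture frame (8x10) £14.57: general merchandise → 6.5% → £0.94705
Scented candle £28.01: general merchandise → 6.5% → £1.82065
Tax on general merchandise: unrounded sum = £3.0849 → £3.08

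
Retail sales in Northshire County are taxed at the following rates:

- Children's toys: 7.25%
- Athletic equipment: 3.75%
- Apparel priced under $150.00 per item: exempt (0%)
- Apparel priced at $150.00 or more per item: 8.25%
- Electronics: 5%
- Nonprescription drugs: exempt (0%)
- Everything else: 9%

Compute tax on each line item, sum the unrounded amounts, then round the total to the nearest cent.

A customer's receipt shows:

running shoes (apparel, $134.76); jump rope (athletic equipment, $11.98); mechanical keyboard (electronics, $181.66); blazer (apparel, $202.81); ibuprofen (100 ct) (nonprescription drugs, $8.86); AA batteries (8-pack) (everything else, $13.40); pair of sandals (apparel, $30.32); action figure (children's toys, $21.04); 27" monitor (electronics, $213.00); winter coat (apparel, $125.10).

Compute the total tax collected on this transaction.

$39.65

Running shoes $134.76: apparel, under $150.00 → 0% → $0.00
Jump rope $11.98: athletic equipment → 3.75% → $0.44925
Mechanical keyboard $181.66: electronics → 5% → $9.083
Blazer $202.81: apparel, $150.00 or more → 8.25% → $16.731825
Ibuprofen (100 ct) $8.86: nonprescription drugs → 0% → $0.00
AA batteries (8-pack) $13.40: everything else → 9% → $1.206
Pair of sandals $30.32: apparel, under $150.00 → 0% → $0.00
Action figure $21.04: children's toys → 7.25% → $1.5254
27" monitor $213.00: electronics → 5% → $10.65
Winter coat $125.10: apparel, under $150.00 → 0% → $0.00
Unrounded tax sum = $39.645475 → $39.65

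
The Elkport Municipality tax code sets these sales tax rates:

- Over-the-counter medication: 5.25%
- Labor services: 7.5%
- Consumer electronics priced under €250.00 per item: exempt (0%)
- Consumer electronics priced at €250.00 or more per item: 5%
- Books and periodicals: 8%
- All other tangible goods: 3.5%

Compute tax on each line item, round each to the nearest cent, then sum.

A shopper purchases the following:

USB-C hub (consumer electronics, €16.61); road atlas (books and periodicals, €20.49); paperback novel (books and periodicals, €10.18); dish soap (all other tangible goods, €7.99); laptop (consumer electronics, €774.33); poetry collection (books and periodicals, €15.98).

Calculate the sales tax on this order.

USB-C hub €16.61: consumer electronics, under €250.00 → 0% → €0.00
Road atlas €20.49: books and periodicals → 8% → €1.64
Paperback novel €10.18: books and periodicals → 8% → €0.81
Dish soap €7.99: all other tangible goods → 3.5% → €0.28
Laptop €774.33: consumer electronics, €250.00 or more → 5% → €38.72
Poetry collection €15.98: books and periodicals → 8% → €1.28
Total tax = €1.64 + €0.81 + €0.28 + €38.72 + €1.28 = €42.73

€42.73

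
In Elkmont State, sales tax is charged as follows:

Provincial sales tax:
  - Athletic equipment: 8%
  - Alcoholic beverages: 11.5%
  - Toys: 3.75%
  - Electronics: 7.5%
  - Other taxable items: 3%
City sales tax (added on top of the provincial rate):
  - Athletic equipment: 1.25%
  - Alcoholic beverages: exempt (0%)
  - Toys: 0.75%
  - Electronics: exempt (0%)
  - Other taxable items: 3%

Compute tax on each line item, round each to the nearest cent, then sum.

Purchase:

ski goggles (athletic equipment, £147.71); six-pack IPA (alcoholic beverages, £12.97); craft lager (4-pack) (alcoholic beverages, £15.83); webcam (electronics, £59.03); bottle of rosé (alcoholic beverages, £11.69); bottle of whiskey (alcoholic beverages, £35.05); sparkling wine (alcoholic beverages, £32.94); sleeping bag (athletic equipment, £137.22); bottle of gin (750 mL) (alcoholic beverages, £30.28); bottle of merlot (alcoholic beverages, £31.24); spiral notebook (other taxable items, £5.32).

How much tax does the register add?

£50.64

Ski goggles £147.71: athletic equipment → 8% + 1.25% city = 9.25% → £13.66
Six-pack IPA £12.97: alcoholic beverages → 11.5% + 0% city = 11.5% → £1.49
Craft lager (4-pack) £15.83: alcoholic beverages → 11.5% + 0% city = 11.5% → £1.82
Webcam £59.03: electronics → 7.5% + 0% city = 7.5% → £4.43
Bottle of rosé £11.69: alcoholic beverages → 11.5% + 0% city = 11.5% → £1.34
Bottle of whiskey £35.05: alcoholic beverages → 11.5% + 0% city = 11.5% → £4.03
Sparkling wine £32.94: alcoholic beverages → 11.5% + 0% city = 11.5% → £3.79
Sleeping bag £137.22: athletic equipment → 8% + 1.25% city = 9.25% → £12.69
Bottle of gin (750 mL) £30.28: alcoholic beverages → 11.5% + 0% city = 11.5% → £3.48
Bottle of merlot £31.24: alcoholic beverages → 11.5% + 0% city = 11.5% → £3.59
Spiral notebook £5.32: other taxable items → 3% + 3% city = 6% → £0.32
Total tax = £13.66 + £1.49 + £1.82 + £4.43 + £1.34 + £4.03 + £3.79 + £12.69 + £3.48 + £3.59 + £0.32 = £50.64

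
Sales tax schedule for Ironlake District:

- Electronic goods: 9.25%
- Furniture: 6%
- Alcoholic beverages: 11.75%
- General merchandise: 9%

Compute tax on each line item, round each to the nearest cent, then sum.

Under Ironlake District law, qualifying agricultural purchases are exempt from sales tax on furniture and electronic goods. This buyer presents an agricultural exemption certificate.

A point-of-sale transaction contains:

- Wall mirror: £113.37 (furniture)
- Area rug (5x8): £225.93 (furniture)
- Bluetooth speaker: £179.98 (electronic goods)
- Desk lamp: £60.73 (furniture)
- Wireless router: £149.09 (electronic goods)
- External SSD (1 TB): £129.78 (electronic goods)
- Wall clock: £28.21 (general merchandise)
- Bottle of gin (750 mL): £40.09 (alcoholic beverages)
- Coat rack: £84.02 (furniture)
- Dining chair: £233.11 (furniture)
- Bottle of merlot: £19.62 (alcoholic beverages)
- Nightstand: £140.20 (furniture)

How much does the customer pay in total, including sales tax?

£1413.69

Wall mirror £113.37: furniture, buyer-exempt → 0% → £0.00
Area rug (5x8) £225.93: furniture, buyer-exempt → 0% → £0.00
Bluetooth speaker £179.98: electronic goods, buyer-exempt → 0% → £0.00
Desk lamp £60.73: furniture, buyer-exempt → 0% → £0.00
Wireless router £149.09: electronic goods, buyer-exempt → 0% → £0.00
External SSD (1 TB) £129.78: electronic goods, buyer-exempt → 0% → £0.00
Wall clock £28.21: general merchandise → 9% → £2.54
Bottle of gin (750 mL) £40.09: alcoholic beverages → 11.75% → £4.71
Coat rack £84.02: furniture, buyer-exempt → 0% → £0.00
Dining chair £233.11: furniture, buyer-exempt → 0% → £0.00
Bottle of merlot £19.62: alcoholic beverages → 11.75% → £2.31
Nightstand £140.20: furniture, buyer-exempt → 0% → £0.00
Subtotal = £1404.13; tax = £9.56; total due = £1413.69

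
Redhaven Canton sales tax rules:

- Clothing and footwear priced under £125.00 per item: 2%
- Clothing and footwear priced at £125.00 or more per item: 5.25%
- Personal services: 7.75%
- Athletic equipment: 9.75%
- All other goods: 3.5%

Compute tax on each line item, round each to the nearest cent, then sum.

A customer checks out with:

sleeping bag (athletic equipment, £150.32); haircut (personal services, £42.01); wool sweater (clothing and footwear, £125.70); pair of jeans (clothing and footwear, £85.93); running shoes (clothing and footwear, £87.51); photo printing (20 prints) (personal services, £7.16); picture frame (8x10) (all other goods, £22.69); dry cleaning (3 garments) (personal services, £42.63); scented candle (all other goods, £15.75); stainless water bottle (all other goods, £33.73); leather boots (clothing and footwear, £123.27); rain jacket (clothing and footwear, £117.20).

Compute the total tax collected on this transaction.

Sleeping bag £150.32: athletic equipment → 9.75% → £14.66
Haircut £42.01: personal services → 7.75% → £3.26
Wool sweater £125.70: clothing and footwear, £125.00 or more → 5.25% → £6.60
Pair of jeans £85.93: clothing and footwear, under £125.00 → 2% → £1.72
Running shoes £87.51: clothing and footwear, under £125.00 → 2% → £1.75
Photo printing (20 prints) £7.16: personal services → 7.75% → £0.55
Picture frame (8x10) £22.69: all other goods → 3.5% → £0.79
Dry cleaning (3 garments) £42.63: personal services → 7.75% → £3.30
Scented candle £15.75: all other goods → 3.5% → £0.55
Stainless water bottle £33.73: all other goods → 3.5% → £1.18
Leather boots £123.27: clothing and footwear, under £125.00 → 2% → £2.47
Rain jacket £117.20: clothing and footwear, under £125.00 → 2% → £2.34
Total tax = £14.66 + £3.26 + £6.60 + £1.72 + £1.75 + £0.55 + £0.79 + £3.30 + £0.55 + £1.18 + £2.47 + £2.34 = £39.17

£39.17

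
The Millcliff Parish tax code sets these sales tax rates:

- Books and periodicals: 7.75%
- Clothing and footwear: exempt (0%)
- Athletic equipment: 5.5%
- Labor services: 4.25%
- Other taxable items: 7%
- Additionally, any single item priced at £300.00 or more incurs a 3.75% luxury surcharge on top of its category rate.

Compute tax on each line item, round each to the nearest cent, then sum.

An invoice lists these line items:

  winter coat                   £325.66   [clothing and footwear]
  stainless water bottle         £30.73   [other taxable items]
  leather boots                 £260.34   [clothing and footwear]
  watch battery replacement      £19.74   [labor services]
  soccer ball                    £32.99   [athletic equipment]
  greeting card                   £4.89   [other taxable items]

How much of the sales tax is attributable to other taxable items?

£2.49

Stainless water bottle £30.73: other taxable items → 7% → £2.15
Greeting card £4.89: other taxable items → 7% → £0.34
Tax on other taxable items = £2.15 + £0.34 = £2.49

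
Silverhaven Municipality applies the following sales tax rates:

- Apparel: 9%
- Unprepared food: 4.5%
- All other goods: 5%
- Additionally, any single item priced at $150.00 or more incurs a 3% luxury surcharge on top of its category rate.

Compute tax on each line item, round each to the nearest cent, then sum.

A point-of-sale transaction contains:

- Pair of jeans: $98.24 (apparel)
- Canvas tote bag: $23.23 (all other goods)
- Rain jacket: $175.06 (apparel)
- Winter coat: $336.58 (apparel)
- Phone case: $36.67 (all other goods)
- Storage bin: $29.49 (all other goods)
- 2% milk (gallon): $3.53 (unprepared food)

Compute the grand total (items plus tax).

Pair of jeans $98.24: apparel → 9% → $8.84
Canvas tote bag $23.23: all other goods → 5% → $1.16
Rain jacket $175.06: apparel → 9% + 3% surcharge = 12% → $21.01
Winter coat $336.58: apparel → 9% + 3% surcharge = 12% → $40.39
Phone case $36.67: all other goods → 5% → $1.83
Storage bin $29.49: all other goods → 5% → $1.47
2% milk (gallon) $3.53: unprepared food → 4.5% → $0.16
Subtotal = $702.80; tax = $74.86; total due = $777.66

$777.66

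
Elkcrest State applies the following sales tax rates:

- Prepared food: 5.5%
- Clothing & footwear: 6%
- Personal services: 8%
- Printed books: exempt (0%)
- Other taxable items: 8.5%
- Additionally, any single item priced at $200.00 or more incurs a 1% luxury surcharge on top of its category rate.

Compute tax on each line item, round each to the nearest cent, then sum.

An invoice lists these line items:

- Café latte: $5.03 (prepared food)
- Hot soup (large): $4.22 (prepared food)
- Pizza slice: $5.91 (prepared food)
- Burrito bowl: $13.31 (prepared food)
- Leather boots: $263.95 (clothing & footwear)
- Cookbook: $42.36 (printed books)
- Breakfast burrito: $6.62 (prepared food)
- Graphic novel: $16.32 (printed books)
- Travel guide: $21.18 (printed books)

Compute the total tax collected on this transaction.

$20.41

Café latte $5.03: prepared food → 5.5% → $0.28
Hot soup (large) $4.22: prepared food → 5.5% → $0.23
Pizza slice $5.91: prepared food → 5.5% → $0.33
Burrito bowl $13.31: prepared food → 5.5% → $0.73
Leather boots $263.95: clothing & footwear → 6% + 1% surcharge = 7% → $18.48
Cookbook $42.36: printed books → 0% → $0.00
Breakfast burrito $6.62: prepared food → 5.5% → $0.36
Graphic novel $16.32: printed books → 0% → $0.00
Travel guide $21.18: printed books → 0% → $0.00
Total tax = $0.28 + $0.23 + $0.33 + $0.73 + $18.48 + $0.36 = $20.41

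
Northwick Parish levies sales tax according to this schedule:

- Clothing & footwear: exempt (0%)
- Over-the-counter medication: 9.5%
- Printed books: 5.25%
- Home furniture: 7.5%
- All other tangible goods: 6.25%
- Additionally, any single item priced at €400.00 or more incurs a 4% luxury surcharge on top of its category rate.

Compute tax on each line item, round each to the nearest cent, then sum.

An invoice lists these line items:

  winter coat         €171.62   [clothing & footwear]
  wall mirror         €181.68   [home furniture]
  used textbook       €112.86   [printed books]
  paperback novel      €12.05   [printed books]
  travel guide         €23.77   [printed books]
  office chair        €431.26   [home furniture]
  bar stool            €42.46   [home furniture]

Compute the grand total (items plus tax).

€1049.91

Winter coat €171.62: clothing & footwear → 0% → €0.00
Wall mirror €181.68: home furniture → 7.5% → €13.63
Used textbook €112.86: printed books → 5.25% → €5.93
Paperback novel €12.05: printed books → 5.25% → €0.63
Travel guide €23.77: printed books → 5.25% → €1.25
Office chair €431.26: home furniture → 7.5% + 4% surcharge = 11.5% → €49.59
Bar stool €42.46: home furniture → 7.5% → €3.18
Subtotal = €975.70; tax = €74.21; total due = €1049.91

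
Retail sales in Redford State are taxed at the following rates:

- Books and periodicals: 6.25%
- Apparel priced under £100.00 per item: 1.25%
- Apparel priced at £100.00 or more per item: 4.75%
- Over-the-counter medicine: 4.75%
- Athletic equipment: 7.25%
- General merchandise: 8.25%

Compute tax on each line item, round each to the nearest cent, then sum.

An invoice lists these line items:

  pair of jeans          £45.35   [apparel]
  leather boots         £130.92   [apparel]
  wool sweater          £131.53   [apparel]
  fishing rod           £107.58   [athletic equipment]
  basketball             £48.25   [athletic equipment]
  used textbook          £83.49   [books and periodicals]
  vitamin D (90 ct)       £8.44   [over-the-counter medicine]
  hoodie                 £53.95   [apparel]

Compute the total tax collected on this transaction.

£30.63

Pair of jeans £45.35: apparel, under £100.00 → 1.25% → £0.57
Leather boots £130.92: apparel, £100.00 or more → 4.75% → £6.22
Wool sweater £131.53: apparel, £100.00 or more → 4.75% → £6.25
Fishing rod £107.58: athletic equipment → 7.25% → £7.80
Basketball £48.25: athletic equipment → 7.25% → £3.50
Used textbook £83.49: books and periodicals → 6.25% → £5.22
Vitamin D (90 ct) £8.44: over-the-counter medicine → 4.75% → £0.40
Hoodie £53.95: apparel, under £100.00 → 1.25% → £0.67
Total tax = £0.57 + £6.22 + £6.25 + £7.80 + £3.50 + £5.22 + £0.40 + £0.67 = £30.63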